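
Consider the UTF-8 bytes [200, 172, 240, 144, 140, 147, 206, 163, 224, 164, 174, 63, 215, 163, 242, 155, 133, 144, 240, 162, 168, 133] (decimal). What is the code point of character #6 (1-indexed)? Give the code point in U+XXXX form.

U+05E3

Offset 0: leading byte 0xC8 = 11001000 → 2-byte char #1 = C8 AC.
Offset 2: leading byte 0xF0 = 11110000 → 4-byte char #2 = F0 90 8C 93.
Offset 6: leading byte 0xCE = 11001110 → 2-byte char #3 = CE A3.
Offset 8: leading byte 0xE0 = 11100000 → 3-byte char #4 = E0 A4 AE.
Offset 11: leading byte 0x3F = 00111111 → 1-byte char #5 = 3F.
Offset 12: leading byte 0xD7 = 11010111 → 2-byte char #6 = D7 A3.
Leading byte 0xD7 = 11010111 matches 110xxxxx → 2-byte sequence.
Byte 1: 0xD7 = 11010111, payload 10111 (5 bits).
Byte 2: 0xA3 = 10100011 (10xxxxxx ✓), payload 100011.
Concatenate: 10111100011 = 0x5E3 (11 bits → U+05E3).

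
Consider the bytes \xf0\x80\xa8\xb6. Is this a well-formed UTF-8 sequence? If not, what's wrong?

Leading byte 0xF0 = 11110000 → 4-byte form.
Continuation bytes all match 10xxxxxx. Payload decodes to 0xA36.
But 0xA36 < 0x10000, the minimum for a 4-byte sequence — this is an overlong encoding.

invalid (overlong encoding)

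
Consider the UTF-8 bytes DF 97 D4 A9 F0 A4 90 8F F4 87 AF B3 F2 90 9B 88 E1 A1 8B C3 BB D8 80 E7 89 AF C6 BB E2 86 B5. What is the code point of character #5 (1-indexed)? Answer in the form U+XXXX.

U+906C8

Offset 0: leading byte 0xDF = 11011111 → 2-byte char #1 = DF 97.
Offset 2: leading byte 0xD4 = 11010100 → 2-byte char #2 = D4 A9.
Offset 4: leading byte 0xF0 = 11110000 → 4-byte char #3 = F0 A4 90 8F.
Offset 8: leading byte 0xF4 = 11110100 → 4-byte char #4 = F4 87 AF B3.
Offset 12: leading byte 0xF2 = 11110010 → 4-byte char #5 = F2 90 9B 88.
Leading byte 0xF2 = 11110010 matches 11110xxx → 4-byte sequence.
Byte 1: 0xF2 = 11110010, payload 010 (3 bits).
Byte 2: 0x90 = 10010000 (10xxxxxx ✓), payload 010000.
Byte 3: 0x9B = 10011011 (10xxxxxx ✓), payload 011011.
Byte 4: 0x88 = 10001000 (10xxxxxx ✓), payload 001000.
Concatenate: 010010000011011001000 = 0x906C8 (21 bits → U+906C8).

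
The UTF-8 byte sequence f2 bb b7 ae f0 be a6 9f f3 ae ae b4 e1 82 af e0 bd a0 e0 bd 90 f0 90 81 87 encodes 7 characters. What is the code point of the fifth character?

U+0F60

Offset 0: leading byte 0xF2 = 11110010 → 4-byte char #1 = F2 BB B7 AE.
Offset 4: leading byte 0xF0 = 11110000 → 4-byte char #2 = F0 BE A6 9F.
Offset 8: leading byte 0xF3 = 11110011 → 4-byte char #3 = F3 AE AE B4.
Offset 12: leading byte 0xE1 = 11100001 → 3-byte char #4 = E1 82 AF.
Offset 15: leading byte 0xE0 = 11100000 → 3-byte char #5 = E0 BD A0.
Leading byte 0xE0 = 11100000 matches 1110xxxx → 3-byte sequence.
Byte 1: 0xE0 = 11100000, payload 0000 (4 bits).
Byte 2: 0xBD = 10111101 (10xxxxxx ✓), payload 111101.
Byte 3: 0xA0 = 10100000 (10xxxxxx ✓), payload 100000.
Concatenate: 0000111101100000 = 0xF60 (16 bits → U+0F60).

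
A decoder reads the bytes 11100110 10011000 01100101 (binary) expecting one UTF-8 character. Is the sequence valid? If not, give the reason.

Leading byte 0xE6 = 11100110 → 3-byte form.
Byte 3 is 0x65 = 01100101, which is not 10xxxxxx — expected a continuation byte.

invalid (non-continuation byte where continuation expected)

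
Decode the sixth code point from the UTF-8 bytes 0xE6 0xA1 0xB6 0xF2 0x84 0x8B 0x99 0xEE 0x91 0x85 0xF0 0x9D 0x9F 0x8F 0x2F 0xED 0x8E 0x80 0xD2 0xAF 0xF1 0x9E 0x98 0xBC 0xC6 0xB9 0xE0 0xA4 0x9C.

U+D380

Offset 0: leading byte 0xE6 = 11100110 → 3-byte char #1 = E6 A1 B6.
Offset 3: leading byte 0xF2 = 11110010 → 4-byte char #2 = F2 84 8B 99.
Offset 7: leading byte 0xEE = 11101110 → 3-byte char #3 = EE 91 85.
Offset 10: leading byte 0xF0 = 11110000 → 4-byte char #4 = F0 9D 9F 8F.
Offset 14: leading byte 0x2F = 00101111 → 1-byte char #5 = 2F.
Offset 15: leading byte 0xED = 11101101 → 3-byte char #6 = ED 8E 80.
Leading byte 0xED = 11101101 matches 1110xxxx → 3-byte sequence.
Byte 1: 0xED = 11101101, payload 1101 (4 bits).
Byte 2: 0x8E = 10001110 (10xxxxxx ✓), payload 001110.
Byte 3: 0x80 = 10000000 (10xxxxxx ✓), payload 000000.
Concatenate: 1101001110000000 = 0xD380 (16 bits → U+D380).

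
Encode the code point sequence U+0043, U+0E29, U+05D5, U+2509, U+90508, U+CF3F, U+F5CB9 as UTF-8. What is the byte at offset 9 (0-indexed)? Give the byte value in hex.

0xF2

U+0043 → 1-byte form 43 at offsets 0–0.
U+0E29 → 3-byte form E0 B8 A9 at offsets 1–3.
U+05D5 → 2-byte form D7 95 at offsets 4–5.
U+2509 → 3-byte form E2 94 89 at offsets 6–8.
U+90508 → 4-byte form F2 90 94 88 at offsets 9–12.
Offset 9 falls in char 5's range; it's byte 1 of F2 90 94 88 = 0xF2.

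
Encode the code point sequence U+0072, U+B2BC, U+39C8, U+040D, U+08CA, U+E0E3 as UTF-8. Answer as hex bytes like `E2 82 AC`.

U+0072: 1-byte form → 72.
U+B2BC: 3-byte form → EB 8A BC.
U+39C8: 3-byte form → E3 A7 88.
U+040D: 2-byte form → D0 8D.
U+08CA: 3-byte form → E0 A3 8A.
U+E0E3: 3-byte form → EE 83 A3.
Concatenated (15 bytes): 72 EB 8A BC E3 A7 88 D0 8D E0 A3 8A EE 83 A3.

72 EB 8A BC E3 A7 88 D0 8D E0 A3 8A EE 83 A3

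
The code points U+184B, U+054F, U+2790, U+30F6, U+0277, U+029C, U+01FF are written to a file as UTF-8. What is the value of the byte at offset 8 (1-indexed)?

0x90

1-indexed offset 8 is 0-indexed offset 7.
U+184B → 3-byte form E1 A1 8B at offsets 0–2.
U+054F → 2-byte form D5 8F at offsets 3–4.
U+2790 → 3-byte form E2 9E 90 at offsets 5–7.
Offset 7 falls in char 3's range; it's byte 3 of E2 9E 90 = 0x90.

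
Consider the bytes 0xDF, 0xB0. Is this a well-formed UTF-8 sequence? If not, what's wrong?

valid

Leading byte 0xDF = 11011111 → 2-byte form.
Continuation bytes 0xB0=10110000 all match 10xxxxxx.
Decoded value 0x7F0 is ≥ 0x80 (shortest form) and not a surrogate.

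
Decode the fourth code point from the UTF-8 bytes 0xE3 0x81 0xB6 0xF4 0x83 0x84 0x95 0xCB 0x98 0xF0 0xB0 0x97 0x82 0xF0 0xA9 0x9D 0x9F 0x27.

U+305C2

Offset 0: leading byte 0xE3 = 11100011 → 3-byte char #1 = E3 81 B6.
Offset 3: leading byte 0xF4 = 11110100 → 4-byte char #2 = F4 83 84 95.
Offset 7: leading byte 0xCB = 11001011 → 2-byte char #3 = CB 98.
Offset 9: leading byte 0xF0 = 11110000 → 4-byte char #4 = F0 B0 97 82.
Leading byte 0xF0 = 11110000 matches 11110xxx → 4-byte sequence.
Byte 1: 0xF0 = 11110000, payload 000 (3 bits).
Byte 2: 0xB0 = 10110000 (10xxxxxx ✓), payload 110000.
Byte 3: 0x97 = 10010111 (10xxxxxx ✓), payload 010111.
Byte 4: 0x82 = 10000010 (10xxxxxx ✓), payload 000010.
Concatenate: 000110000010111000010 = 0x305C2 (21 bits → U+305C2).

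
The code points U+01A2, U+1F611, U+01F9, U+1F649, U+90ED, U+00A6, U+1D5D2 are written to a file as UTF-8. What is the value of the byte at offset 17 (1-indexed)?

1-indexed offset 17 is 0-indexed offset 16.
U+01A2 → 2-byte form C6 A2 at offsets 0–1.
U+1F611 → 4-byte form F0 9F 98 91 at offsets 2–5.
U+01F9 → 2-byte form C7 B9 at offsets 6–7.
U+1F649 → 4-byte form F0 9F 99 89 at offsets 8–11.
U+90ED → 3-byte form E9 83 AD at offsets 12–14.
U+00A6 → 2-byte form C2 A6 at offsets 15–16.
Offset 16 falls in char 6's range; it's byte 2 of C2 A6 = 0xA6.

0xA6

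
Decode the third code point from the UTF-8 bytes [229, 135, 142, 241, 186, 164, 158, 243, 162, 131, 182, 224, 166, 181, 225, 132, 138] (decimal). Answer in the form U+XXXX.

U+E20F6

Offset 0: leading byte 0xE5 = 11100101 → 3-byte char #1 = E5 87 8E.
Offset 3: leading byte 0xF1 = 11110001 → 4-byte char #2 = F1 BA A4 9E.
Offset 7: leading byte 0xF3 = 11110011 → 4-byte char #3 = F3 A2 83 B6.
Leading byte 0xF3 = 11110011 matches 11110xxx → 4-byte sequence.
Byte 1: 0xF3 = 11110011, payload 011 (3 bits).
Byte 2: 0xA2 = 10100010 (10xxxxxx ✓), payload 100010.
Byte 3: 0x83 = 10000011 (10xxxxxx ✓), payload 000011.
Byte 4: 0xB6 = 10110110 (10xxxxxx ✓), payload 110110.
Concatenate: 011100010000011110110 = 0xE20F6 (21 bits → U+E20F6).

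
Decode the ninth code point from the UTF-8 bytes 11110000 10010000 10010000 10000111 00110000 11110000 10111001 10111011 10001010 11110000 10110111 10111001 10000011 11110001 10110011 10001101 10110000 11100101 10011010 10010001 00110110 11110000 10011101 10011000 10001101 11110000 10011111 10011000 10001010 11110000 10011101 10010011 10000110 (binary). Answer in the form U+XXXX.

U+1F60A

Offset 0: leading byte 0xF0 = 11110000 → 4-byte char #1 = F0 90 90 87.
Offset 4: leading byte 0x30 = 00110000 → 1-byte char #2 = 30.
Offset 5: leading byte 0xF0 = 11110000 → 4-byte char #3 = F0 B9 BB 8A.
Offset 9: leading byte 0xF0 = 11110000 → 4-byte char #4 = F0 B7 B9 83.
Offset 13: leading byte 0xF1 = 11110001 → 4-byte char #5 = F1 B3 8D B0.
Offset 17: leading byte 0xE5 = 11100101 → 3-byte char #6 = E5 9A 91.
Offset 20: leading byte 0x36 = 00110110 → 1-byte char #7 = 36.
Offset 21: leading byte 0xF0 = 11110000 → 4-byte char #8 = F0 9D 98 8D.
Offset 25: leading byte 0xF0 = 11110000 → 4-byte char #9 = F0 9F 98 8A.
Leading byte 0xF0 = 11110000 matches 11110xxx → 4-byte sequence.
Byte 1: 0xF0 = 11110000, payload 000 (3 bits).
Byte 2: 0x9F = 10011111 (10xxxxxx ✓), payload 011111.
Byte 3: 0x98 = 10011000 (10xxxxxx ✓), payload 011000.
Byte 4: 0x8A = 10001010 (10xxxxxx ✓), payload 001010.
Concatenate: 000011111011000001010 = 0x1F60A (21 bits → U+1F60A).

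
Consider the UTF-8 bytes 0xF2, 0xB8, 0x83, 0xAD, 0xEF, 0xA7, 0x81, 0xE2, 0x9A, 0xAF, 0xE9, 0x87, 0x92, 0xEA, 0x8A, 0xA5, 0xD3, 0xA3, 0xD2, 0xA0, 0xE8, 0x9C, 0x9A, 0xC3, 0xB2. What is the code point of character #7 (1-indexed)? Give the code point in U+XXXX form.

U+04A0

Offset 0: leading byte 0xF2 = 11110010 → 4-byte char #1 = F2 B8 83 AD.
Offset 4: leading byte 0xEF = 11101111 → 3-byte char #2 = EF A7 81.
Offset 7: leading byte 0xE2 = 11100010 → 3-byte char #3 = E2 9A AF.
Offset 10: leading byte 0xE9 = 11101001 → 3-byte char #4 = E9 87 92.
Offset 13: leading byte 0xEA = 11101010 → 3-byte char #5 = EA 8A A5.
Offset 16: leading byte 0xD3 = 11010011 → 2-byte char #6 = D3 A3.
Offset 18: leading byte 0xD2 = 11010010 → 2-byte char #7 = D2 A0.
Leading byte 0xD2 = 11010010 matches 110xxxxx → 2-byte sequence.
Byte 1: 0xD2 = 11010010, payload 10010 (5 bits).
Byte 2: 0xA0 = 10100000 (10xxxxxx ✓), payload 100000.
Concatenate: 10010100000 = 0x4A0 (11 bits → U+04A0).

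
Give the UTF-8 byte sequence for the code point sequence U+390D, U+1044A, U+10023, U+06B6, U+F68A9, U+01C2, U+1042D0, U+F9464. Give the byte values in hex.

E3 A4 8D F0 90 91 8A F0 90 80 A3 DA B6 F3 B6 A2 A9 C7 82 F4 84 8B 90 F3 B9 91 A4

U+390D: 3-byte form → E3 A4 8D.
U+1044A: 4-byte form → F0 90 91 8A.
U+10023: 4-byte form → F0 90 80 A3.
U+06B6: 2-byte form → DA B6.
U+F68A9: 4-byte form → F3 B6 A2 A9.
U+01C2: 2-byte form → C7 82.
U+1042D0: 4-byte form → F4 84 8B 90.
U+F9464: 4-byte form → F3 B9 91 A4.
Concatenated (27 bytes): E3 A4 8D F0 90 91 8A F0 90 80 A3 DA B6 F3 B6 A2 A9 C7 82 F4 84 8B 90 F3 B9 91 A4.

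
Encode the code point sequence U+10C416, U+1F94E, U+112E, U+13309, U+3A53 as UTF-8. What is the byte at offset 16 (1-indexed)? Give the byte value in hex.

0xE3

1-indexed offset 16 is 0-indexed offset 15.
U+10C416 → 4-byte form F4 8C 90 96 at offsets 0–3.
U+1F94E → 4-byte form F0 9F A5 8E at offsets 4–7.
U+112E → 3-byte form E1 84 AE at offsets 8–10.
U+13309 → 4-byte form F0 93 8C 89 at offsets 11–14.
U+3A53 → 3-byte form E3 A9 93 at offsets 15–17.
Offset 15 falls in char 5's range; it's byte 1 of E3 A9 93 = 0xE3.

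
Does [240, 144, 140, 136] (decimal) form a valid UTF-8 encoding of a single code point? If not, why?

Leading byte 0xF0 = 11110000 → 4-byte form.
Continuation bytes 0x90=10010000, 0x8C=10001100, 0x88=10001000 all match 10xxxxxx.
Decoded value 0x10308 is ≥ 0x10000 (shortest form) and not a surrogate.

valid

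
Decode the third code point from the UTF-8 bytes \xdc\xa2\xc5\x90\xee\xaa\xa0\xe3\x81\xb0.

Offset 0: leading byte 0xDC = 11011100 → 2-byte char #1 = DC A2.
Offset 2: leading byte 0xC5 = 11000101 → 2-byte char #2 = C5 90.
Offset 4: leading byte 0xEE = 11101110 → 3-byte char #3 = EE AA A0.
Leading byte 0xEE = 11101110 matches 1110xxxx → 3-byte sequence.
Byte 1: 0xEE = 11101110, payload 1110 (4 bits).
Byte 2: 0xAA = 10101010 (10xxxxxx ✓), payload 101010.
Byte 3: 0xA0 = 10100000 (10xxxxxx ✓), payload 100000.
Concatenate: 1110101010100000 = 0xEAA0 (16 bits → U+EAA0).

U+EAA0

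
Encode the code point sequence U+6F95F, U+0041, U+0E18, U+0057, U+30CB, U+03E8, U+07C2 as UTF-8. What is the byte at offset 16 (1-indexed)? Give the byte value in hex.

1-indexed offset 16 is 0-indexed offset 15.
U+6F95F → 4-byte form F1 AF A5 9F at offsets 0–3.
U+0041 → 1-byte form 41 at offsets 4–4.
U+0E18 → 3-byte form E0 B8 98 at offsets 5–7.
U+0057 → 1-byte form 57 at offsets 8–8.
U+30CB → 3-byte form E3 83 8B at offsets 9–11.
U+03E8 → 2-byte form CF A8 at offsets 12–13.
U+07C2 → 2-byte form DF 82 at offsets 14–15.
Offset 15 falls in char 7's range; it's byte 2 of DF 82 = 0x82.

0x82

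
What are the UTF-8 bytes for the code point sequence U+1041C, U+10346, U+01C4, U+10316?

U+1041C: 4-byte form → F0 90 90 9C.
U+10346: 4-byte form → F0 90 8D 86.
U+01C4: 2-byte form → C7 84.
U+10316: 4-byte form → F0 90 8C 96.
Concatenated (14 bytes): F0 90 90 9C F0 90 8D 86 C7 84 F0 90 8C 96.

F0 90 90 9C F0 90 8D 86 C7 84 F0 90 8C 96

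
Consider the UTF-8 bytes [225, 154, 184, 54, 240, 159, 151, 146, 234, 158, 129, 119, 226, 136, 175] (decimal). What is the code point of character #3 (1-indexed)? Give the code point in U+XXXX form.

U+1F5D2

Offset 0: leading byte 0xE1 = 11100001 → 3-byte char #1 = E1 9A B8.
Offset 3: leading byte 0x36 = 00110110 → 1-byte char #2 = 36.
Offset 4: leading byte 0xF0 = 11110000 → 4-byte char #3 = F0 9F 97 92.
Leading byte 0xF0 = 11110000 matches 11110xxx → 4-byte sequence.
Byte 1: 0xF0 = 11110000, payload 000 (3 bits).
Byte 2: 0x9F = 10011111 (10xxxxxx ✓), payload 011111.
Byte 3: 0x97 = 10010111 (10xxxxxx ✓), payload 010111.
Byte 4: 0x92 = 10010010 (10xxxxxx ✓), payload 010010.
Concatenate: 000011111010111010010 = 0x1F5D2 (21 bits → U+1F5D2).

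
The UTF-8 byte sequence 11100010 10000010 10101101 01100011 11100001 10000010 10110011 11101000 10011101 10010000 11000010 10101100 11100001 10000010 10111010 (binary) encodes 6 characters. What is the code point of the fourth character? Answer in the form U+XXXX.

U+8750

Offset 0: leading byte 0xE2 = 11100010 → 3-byte char #1 = E2 82 AD.
Offset 3: leading byte 0x63 = 01100011 → 1-byte char #2 = 63.
Offset 4: leading byte 0xE1 = 11100001 → 3-byte char #3 = E1 82 B3.
Offset 7: leading byte 0xE8 = 11101000 → 3-byte char #4 = E8 9D 90.
Leading byte 0xE8 = 11101000 matches 1110xxxx → 3-byte sequence.
Byte 1: 0xE8 = 11101000, payload 1000 (4 bits).
Byte 2: 0x9D = 10011101 (10xxxxxx ✓), payload 011101.
Byte 3: 0x90 = 10010000 (10xxxxxx ✓), payload 010000.
Concatenate: 1000011101010000 = 0x8750 (16 bits → U+8750).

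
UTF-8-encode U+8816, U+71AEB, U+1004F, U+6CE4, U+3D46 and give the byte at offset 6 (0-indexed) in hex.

0xAB

U+8816 → 3-byte form E8 A0 96 at offsets 0–2.
U+71AEB → 4-byte form F1 B1 AB AB at offsets 3–6.
Offset 6 falls in char 2's range; it's byte 4 of F1 B1 AB AB = 0xAB.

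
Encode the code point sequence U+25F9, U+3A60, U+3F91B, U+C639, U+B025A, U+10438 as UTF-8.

E2 97 B9 E3 A9 A0 F0 BF A4 9B EC 98 B9 F2 B0 89 9A F0 90 90 B8

U+25F9: 3-byte form → E2 97 B9.
U+3A60: 3-byte form → E3 A9 A0.
U+3F91B: 4-byte form → F0 BF A4 9B.
U+C639: 3-byte form → EC 98 B9.
U+B025A: 4-byte form → F2 B0 89 9A.
U+10438: 4-byte form → F0 90 90 B8.
Concatenated (21 bytes): E2 97 B9 E3 A9 A0 F0 BF A4 9B EC 98 B9 F2 B0 89 9A F0 90 90 B8.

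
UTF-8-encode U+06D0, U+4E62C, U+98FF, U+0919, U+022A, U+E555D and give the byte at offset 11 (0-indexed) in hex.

U+06D0 → 2-byte form DB 90 at offsets 0–1.
U+4E62C → 4-byte form F1 8E 98 AC at offsets 2–5.
U+98FF → 3-byte form E9 A3 BF at offsets 6–8.
U+0919 → 3-byte form E0 A4 99 at offsets 9–11.
Offset 11 falls in char 4's range; it's byte 3 of E0 A4 99 = 0x99.

0x99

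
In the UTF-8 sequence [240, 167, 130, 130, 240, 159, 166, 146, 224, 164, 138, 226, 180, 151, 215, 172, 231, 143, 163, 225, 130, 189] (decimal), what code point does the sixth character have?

U+73E3

Offset 0: leading byte 0xF0 = 11110000 → 4-byte char #1 = F0 A7 82 82.
Offset 4: leading byte 0xF0 = 11110000 → 4-byte char #2 = F0 9F A6 92.
Offset 8: leading byte 0xE0 = 11100000 → 3-byte char #3 = E0 A4 8A.
Offset 11: leading byte 0xE2 = 11100010 → 3-byte char #4 = E2 B4 97.
Offset 14: leading byte 0xD7 = 11010111 → 2-byte char #5 = D7 AC.
Offset 16: leading byte 0xE7 = 11100111 → 3-byte char #6 = E7 8F A3.
Leading byte 0xE7 = 11100111 matches 1110xxxx → 3-byte sequence.
Byte 1: 0xE7 = 11100111, payload 0111 (4 bits).
Byte 2: 0x8F = 10001111 (10xxxxxx ✓), payload 001111.
Byte 3: 0xA3 = 10100011 (10xxxxxx ✓), payload 100011.
Concatenate: 0111001111100011 = 0x73E3 (16 bits → U+73E3).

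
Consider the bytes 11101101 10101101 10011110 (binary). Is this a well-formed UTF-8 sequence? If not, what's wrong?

Structurally a 3-byte sequence; payload = 0xDB5E.
But 0xDB5E is in U+D800–U+DFFF, the surrogate range. Surrogates are not Unicode scalar values and are forbidden in UTF-8.

invalid (encodes a surrogate (U+D800–U+DFFF))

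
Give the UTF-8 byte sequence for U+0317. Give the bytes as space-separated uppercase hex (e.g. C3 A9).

U+0317 = 0x317 = 791 decimal. In range U+0080–U+07FF → 2-byte form: 110xxxxx 10xxxxxx.
Binary (11 bits): 01100010111.
Split 5+6: 01100 | 010111.
Byte 1: 11001100 = 0xCC.
Byte 2: 10010111 = 0x97.

CC 97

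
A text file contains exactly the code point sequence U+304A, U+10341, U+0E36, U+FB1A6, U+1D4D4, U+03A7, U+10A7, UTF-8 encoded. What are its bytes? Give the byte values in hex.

E3 81 8A F0 90 8D 81 E0 B8 B6 F3 BB 86 A6 F0 9D 93 94 CE A7 E1 82 A7

U+304A: 3-byte form → E3 81 8A.
U+10341: 4-byte form → F0 90 8D 81.
U+0E36: 3-byte form → E0 B8 B6.
U+FB1A6: 4-byte form → F3 BB 86 A6.
U+1D4D4: 4-byte form → F0 9D 93 94.
U+03A7: 2-byte form → CE A7.
U+10A7: 3-byte form → E1 82 A7.
Concatenated (23 bytes): E3 81 8A F0 90 8D 81 E0 B8 B6 F3 BB 86 A6 F0 9D 93 94 CE A7 E1 82 A7.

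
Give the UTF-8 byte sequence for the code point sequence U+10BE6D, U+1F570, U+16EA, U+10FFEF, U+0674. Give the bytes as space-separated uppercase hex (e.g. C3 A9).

U+10BE6D: 4-byte form → F4 8B B9 AD.
U+1F570: 4-byte form → F0 9F 95 B0.
U+16EA: 3-byte form → E1 9B AA.
U+10FFEF: 4-byte form → F4 8F BF AF.
U+0674: 2-byte form → D9 B4.
Concatenated (17 bytes): F4 8B B9 AD F0 9F 95 B0 E1 9B AA F4 8F BF AF D9 B4.

F4 8B B9 AD F0 9F 95 B0 E1 9B AA F4 8F BF AF D9 B4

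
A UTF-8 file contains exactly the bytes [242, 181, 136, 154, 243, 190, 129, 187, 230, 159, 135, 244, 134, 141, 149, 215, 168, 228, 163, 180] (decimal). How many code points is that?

Byte at offset 0: 0xF2 = 11110010 → 4-byte char (#1). Advance 4.
Byte at offset 4: 0xF3 = 11110011 → 4-byte char (#2). Advance 4.
Byte at offset 8: 0xE6 = 11100110 → 3-byte char (#3). Advance 3.
Byte at offset 11: 0xF4 = 11110100 → 4-byte char (#4). Advance 4.
Byte at offset 15: 0xD7 = 11010111 → 2-byte char (#5). Advance 2.
Byte at offset 17: 0xE4 = 11100100 → 3-byte char (#6). Advance 3.
Reached end at offset 20 after 6 code points.

6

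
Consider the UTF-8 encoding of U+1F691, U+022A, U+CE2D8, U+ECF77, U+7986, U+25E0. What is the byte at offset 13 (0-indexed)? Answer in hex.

U+1F691 → 4-byte form F0 9F 9A 91 at offsets 0–3.
U+022A → 2-byte form C8 AA at offsets 4–5.
U+CE2D8 → 4-byte form F3 8E 8B 98 at offsets 6–9.
U+ECF77 → 4-byte form F3 AC BD B7 at offsets 10–13.
Offset 13 falls in char 4's range; it's byte 4 of F3 AC BD B7 = 0xB7.

0xB7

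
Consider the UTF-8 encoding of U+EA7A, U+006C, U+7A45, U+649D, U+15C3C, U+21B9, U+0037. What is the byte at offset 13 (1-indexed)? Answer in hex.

1-indexed offset 13 is 0-indexed offset 12.
U+EA7A → 3-byte form EE A9 BA at offsets 0–2.
U+006C → 1-byte form 6C at offsets 3–3.
U+7A45 → 3-byte form E7 A9 85 at offsets 4–6.
U+649D → 3-byte form E6 92 9D at offsets 7–9.
U+15C3C → 4-byte form F0 95 B0 BC at offsets 10–13.
Offset 12 falls in char 5's range; it's byte 3 of F0 95 B0 BC = 0xB0.

0xB0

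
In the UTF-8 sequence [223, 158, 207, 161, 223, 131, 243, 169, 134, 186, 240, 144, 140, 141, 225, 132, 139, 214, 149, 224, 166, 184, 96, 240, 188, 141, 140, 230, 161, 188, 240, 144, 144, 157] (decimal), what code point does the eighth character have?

Offset 0: leading byte 0xDF = 11011111 → 2-byte char #1 = DF 9E.
Offset 2: leading byte 0xCF = 11001111 → 2-byte char #2 = CF A1.
Offset 4: leading byte 0xDF = 11011111 → 2-byte char #3 = DF 83.
Offset 6: leading byte 0xF3 = 11110011 → 4-byte char #4 = F3 A9 86 BA.
Offset 10: leading byte 0xF0 = 11110000 → 4-byte char #5 = F0 90 8C 8D.
Offset 14: leading byte 0xE1 = 11100001 → 3-byte char #6 = E1 84 8B.
Offset 17: leading byte 0xD6 = 11010110 → 2-byte char #7 = D6 95.
Offset 19: leading byte 0xE0 = 11100000 → 3-byte char #8 = E0 A6 B8.
Leading byte 0xE0 = 11100000 matches 1110xxxx → 3-byte sequence.
Byte 1: 0xE0 = 11100000, payload 0000 (4 bits).
Byte 2: 0xA6 = 10100110 (10xxxxxx ✓), payload 100110.
Byte 3: 0xB8 = 10111000 (10xxxxxx ✓), payload 111000.
Concatenate: 0000100110111000 = 0x9B8 (16 bits → U+09B8).

U+09B8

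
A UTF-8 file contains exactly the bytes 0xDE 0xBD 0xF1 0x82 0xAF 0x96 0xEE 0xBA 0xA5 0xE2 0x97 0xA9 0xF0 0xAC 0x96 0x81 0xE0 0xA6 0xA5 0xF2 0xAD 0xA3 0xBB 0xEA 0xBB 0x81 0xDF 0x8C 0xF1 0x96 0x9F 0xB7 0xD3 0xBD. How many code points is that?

Byte at offset 0: 0xDE = 11011110 → 2-byte char (#1). Advance 2.
Byte at offset 2: 0xF1 = 11110001 → 4-byte char (#2). Advance 4.
Byte at offset 6: 0xEE = 11101110 → 3-byte char (#3). Advance 3.
Byte at offset 9: 0xE2 = 11100010 → 3-byte char (#4). Advance 3.
Byte at offset 12: 0xF0 = 11110000 → 4-byte char (#5). Advance 4.
Byte at offset 16: 0xE0 = 11100000 → 3-byte char (#6). Advance 3.
Byte at offset 19: 0xF2 = 11110010 → 4-byte char (#7). Advance 4.
Byte at offset 23: 0xEA = 11101010 → 3-byte char (#8). Advance 3.
Byte at offset 26: 0xDF = 11011111 → 2-byte char (#9). Advance 2.
Byte at offset 28: 0xF1 = 11110001 → 4-byte char (#10). Advance 4.
Byte at offset 32: 0xD3 = 11010011 → 2-byte char (#11). Advance 2.
Reached end at offset 34 after 11 code points.

11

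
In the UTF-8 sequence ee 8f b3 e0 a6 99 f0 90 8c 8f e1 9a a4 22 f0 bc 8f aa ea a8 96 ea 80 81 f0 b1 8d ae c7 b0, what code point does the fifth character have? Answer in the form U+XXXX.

Offset 0: leading byte 0xEE = 11101110 → 3-byte char #1 = EE 8F B3.
Offset 3: leading byte 0xE0 = 11100000 → 3-byte char #2 = E0 A6 99.
Offset 6: leading byte 0xF0 = 11110000 → 4-byte char #3 = F0 90 8C 8F.
Offset 10: leading byte 0xE1 = 11100001 → 3-byte char #4 = E1 9A A4.
Offset 13: leading byte 0x22 = 00100010 → 1-byte char #5 = 22.
Leading byte 0x22 = 00100010 matches 0xxxxxxx → 1-byte sequence.
Byte 1: 0x22 = 00100010, payload 0100010 (7 bits).
Concatenate: 0100010 = 0x22 (7 bits → U+0022).

U+0022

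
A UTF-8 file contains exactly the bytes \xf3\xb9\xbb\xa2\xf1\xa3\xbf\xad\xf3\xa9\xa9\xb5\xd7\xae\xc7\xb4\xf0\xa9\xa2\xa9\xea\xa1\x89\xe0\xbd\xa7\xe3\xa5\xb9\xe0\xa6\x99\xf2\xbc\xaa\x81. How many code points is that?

11

Byte at offset 0: 0xF3 = 11110011 → 4-byte char (#1). Advance 4.
Byte at offset 4: 0xF1 = 11110001 → 4-byte char (#2). Advance 4.
Byte at offset 8: 0xF3 = 11110011 → 4-byte char (#3). Advance 4.
Byte at offset 12: 0xD7 = 11010111 → 2-byte char (#4). Advance 2.
Byte at offset 14: 0xC7 = 11000111 → 2-byte char (#5). Advance 2.
Byte at offset 16: 0xF0 = 11110000 → 4-byte char (#6). Advance 4.
Byte at offset 20: 0xEA = 11101010 → 3-byte char (#7). Advance 3.
Byte at offset 23: 0xE0 = 11100000 → 3-byte char (#8). Advance 3.
Byte at offset 26: 0xE3 = 11100011 → 3-byte char (#9). Advance 3.
Byte at offset 29: 0xE0 = 11100000 → 3-byte char (#10). Advance 3.
Byte at offset 32: 0xF2 = 11110010 → 4-byte char (#11). Advance 4.
Reached end at offset 36 after 11 code points.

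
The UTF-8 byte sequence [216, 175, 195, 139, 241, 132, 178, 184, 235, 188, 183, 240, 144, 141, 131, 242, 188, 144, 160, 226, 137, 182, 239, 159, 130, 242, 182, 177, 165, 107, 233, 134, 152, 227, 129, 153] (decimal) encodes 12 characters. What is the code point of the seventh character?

Offset 0: leading byte 0xD8 = 11011000 → 2-byte char #1 = D8 AF.
Offset 2: leading byte 0xC3 = 11000011 → 2-byte char #2 = C3 8B.
Offset 4: leading byte 0xF1 = 11110001 → 4-byte char #3 = F1 84 B2 B8.
Offset 8: leading byte 0xEB = 11101011 → 3-byte char #4 = EB BC B7.
Offset 11: leading byte 0xF0 = 11110000 → 4-byte char #5 = F0 90 8D 83.
Offset 15: leading byte 0xF2 = 11110010 → 4-byte char #6 = F2 BC 90 A0.
Offset 19: leading byte 0xE2 = 11100010 → 3-byte char #7 = E2 89 B6.
Leading byte 0xE2 = 11100010 matches 1110xxxx → 3-byte sequence.
Byte 1: 0xE2 = 11100010, payload 0010 (4 bits).
Byte 2: 0x89 = 10001001 (10xxxxxx ✓), payload 001001.
Byte 3: 0xB6 = 10110110 (10xxxxxx ✓), payload 110110.
Concatenate: 0010001001110110 = 0x2276 (16 bits → U+2276).

U+2276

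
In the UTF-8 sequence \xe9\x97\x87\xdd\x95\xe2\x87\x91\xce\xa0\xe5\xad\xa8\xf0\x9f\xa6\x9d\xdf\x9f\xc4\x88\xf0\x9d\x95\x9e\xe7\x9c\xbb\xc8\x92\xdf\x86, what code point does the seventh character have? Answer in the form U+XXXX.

Offset 0: leading byte 0xE9 = 11101001 → 3-byte char #1 = E9 97 87.
Offset 3: leading byte 0xDD = 11011101 → 2-byte char #2 = DD 95.
Offset 5: leading byte 0xE2 = 11100010 → 3-byte char #3 = E2 87 91.
Offset 8: leading byte 0xCE = 11001110 → 2-byte char #4 = CE A0.
Offset 10: leading byte 0xE5 = 11100101 → 3-byte char #5 = E5 AD A8.
Offset 13: leading byte 0xF0 = 11110000 → 4-byte char #6 = F0 9F A6 9D.
Offset 17: leading byte 0xDF = 11011111 → 2-byte char #7 = DF 9F.
Leading byte 0xDF = 11011111 matches 110xxxxx → 2-byte sequence.
Byte 1: 0xDF = 11011111, payload 11111 (5 bits).
Byte 2: 0x9F = 10011111 (10xxxxxx ✓), payload 011111.
Concatenate: 11111011111 = 0x7DF (11 bits → U+07DF).

U+07DF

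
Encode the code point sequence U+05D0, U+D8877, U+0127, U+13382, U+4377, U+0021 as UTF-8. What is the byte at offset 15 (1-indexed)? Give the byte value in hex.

0xB7

1-indexed offset 15 is 0-indexed offset 14.
U+05D0 → 2-byte form D7 90 at offsets 0–1.
U+D8877 → 4-byte form F3 98 A1 B7 at offsets 2–5.
U+0127 → 2-byte form C4 A7 at offsets 6–7.
U+13382 → 4-byte form F0 93 8E 82 at offsets 8–11.
U+4377 → 3-byte form E4 8D B7 at offsets 12–14.
Offset 14 falls in char 5's range; it's byte 3 of E4 8D B7 = 0xB7.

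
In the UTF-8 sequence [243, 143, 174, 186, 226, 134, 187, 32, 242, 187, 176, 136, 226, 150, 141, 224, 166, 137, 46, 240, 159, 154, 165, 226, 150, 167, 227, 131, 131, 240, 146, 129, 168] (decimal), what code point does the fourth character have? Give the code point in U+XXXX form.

U+BBC08

Offset 0: leading byte 0xF3 = 11110011 → 4-byte char #1 = F3 8F AE BA.
Offset 4: leading byte 0xE2 = 11100010 → 3-byte char #2 = E2 86 BB.
Offset 7: leading byte 0x20 = 00100000 → 1-byte char #3 = 20.
Offset 8: leading byte 0xF2 = 11110010 → 4-byte char #4 = F2 BB B0 88.
Leading byte 0xF2 = 11110010 matches 11110xxx → 4-byte sequence.
Byte 1: 0xF2 = 11110010, payload 010 (3 bits).
Byte 2: 0xBB = 10111011 (10xxxxxx ✓), payload 111011.
Byte 3: 0xB0 = 10110000 (10xxxxxx ✓), payload 110000.
Byte 4: 0x88 = 10001000 (10xxxxxx ✓), payload 001000.
Concatenate: 010111011110000001000 = 0xBBC08 (21 bits → U+BBC08).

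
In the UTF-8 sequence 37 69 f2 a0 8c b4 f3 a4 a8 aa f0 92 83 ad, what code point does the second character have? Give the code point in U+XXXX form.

U+0069

Offset 0: leading byte 0x37 = 00110111 → 1-byte char #1 = 37.
Offset 1: leading byte 0x69 = 01101001 → 1-byte char #2 = 69.
Leading byte 0x69 = 01101001 matches 0xxxxxxx → 1-byte sequence.
Byte 1: 0x69 = 01101001, payload 1101001 (7 bits).
Concatenate: 1101001 = 0x69 (7 bits → U+0069).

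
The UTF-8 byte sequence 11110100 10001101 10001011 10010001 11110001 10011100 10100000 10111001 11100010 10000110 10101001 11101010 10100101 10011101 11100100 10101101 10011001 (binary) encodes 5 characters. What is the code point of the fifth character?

Offset 0: leading byte 0xF4 = 11110100 → 4-byte char #1 = F4 8D 8B 91.
Offset 4: leading byte 0xF1 = 11110001 → 4-byte char #2 = F1 9C A0 B9.
Offset 8: leading byte 0xE2 = 11100010 → 3-byte char #3 = E2 86 A9.
Offset 11: leading byte 0xEA = 11101010 → 3-byte char #4 = EA A5 9D.
Offset 14: leading byte 0xE4 = 11100100 → 3-byte char #5 = E4 AD 99.
Leading byte 0xE4 = 11100100 matches 1110xxxx → 3-byte sequence.
Byte 1: 0xE4 = 11100100, payload 0100 (4 bits).
Byte 2: 0xAD = 10101101 (10xxxxxx ✓), payload 101101.
Byte 3: 0x99 = 10011001 (10xxxxxx ✓), payload 011001.
Concatenate: 0100101101011001 = 0x4B59 (16 bits → U+4B59).

U+4B59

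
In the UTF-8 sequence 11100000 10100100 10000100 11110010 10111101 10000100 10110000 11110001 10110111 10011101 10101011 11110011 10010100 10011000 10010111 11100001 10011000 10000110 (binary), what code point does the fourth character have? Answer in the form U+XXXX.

U+D4617

Offset 0: leading byte 0xE0 = 11100000 → 3-byte char #1 = E0 A4 84.
Offset 3: leading byte 0xF2 = 11110010 → 4-byte char #2 = F2 BD 84 B0.
Offset 7: leading byte 0xF1 = 11110001 → 4-byte char #3 = F1 B7 9D AB.
Offset 11: leading byte 0xF3 = 11110011 → 4-byte char #4 = F3 94 98 97.
Leading byte 0xF3 = 11110011 matches 11110xxx → 4-byte sequence.
Byte 1: 0xF3 = 11110011, payload 011 (3 bits).
Byte 2: 0x94 = 10010100 (10xxxxxx ✓), payload 010100.
Byte 3: 0x98 = 10011000 (10xxxxxx ✓), payload 011000.
Byte 4: 0x97 = 10010111 (10xxxxxx ✓), payload 010111.
Concatenate: 011010100011000010111 = 0xD4617 (21 bits → U+D4617).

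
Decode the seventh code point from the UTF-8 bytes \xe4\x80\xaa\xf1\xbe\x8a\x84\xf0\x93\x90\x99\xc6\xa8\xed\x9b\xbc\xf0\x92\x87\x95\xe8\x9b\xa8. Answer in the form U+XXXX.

U+86E8

Offset 0: leading byte 0xE4 = 11100100 → 3-byte char #1 = E4 80 AA.
Offset 3: leading byte 0xF1 = 11110001 → 4-byte char #2 = F1 BE 8A 84.
Offset 7: leading byte 0xF0 = 11110000 → 4-byte char #3 = F0 93 90 99.
Offset 11: leading byte 0xC6 = 11000110 → 2-byte char #4 = C6 A8.
Offset 13: leading byte 0xED = 11101101 → 3-byte char #5 = ED 9B BC.
Offset 16: leading byte 0xF0 = 11110000 → 4-byte char #6 = F0 92 87 95.
Offset 20: leading byte 0xE8 = 11101000 → 3-byte char #7 = E8 9B A8.
Leading byte 0xE8 = 11101000 matches 1110xxxx → 3-byte sequence.
Byte 1: 0xE8 = 11101000, payload 1000 (4 bits).
Byte 2: 0x9B = 10011011 (10xxxxxx ✓), payload 011011.
Byte 3: 0xA8 = 10101000 (10xxxxxx ✓), payload 101000.
Concatenate: 1000011011101000 = 0x86E8 (16 bits → U+86E8).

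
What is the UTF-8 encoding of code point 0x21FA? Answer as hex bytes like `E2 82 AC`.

E2 87 BA

U+21FA = 0x21FA = 8698 decimal. In range U+0800–U+FFFF → 3-byte form: 1110xxxx 10xxxxxx 10xxxxxx.
Binary (16 bits): 0010000111111010.
Split 4+6+6: 0010 | 000111 | 111010.
Byte 1: 11100010 = 0xE2.
Byte 2: 10000111 = 0x87.
Byte 3: 10111010 = 0xBA.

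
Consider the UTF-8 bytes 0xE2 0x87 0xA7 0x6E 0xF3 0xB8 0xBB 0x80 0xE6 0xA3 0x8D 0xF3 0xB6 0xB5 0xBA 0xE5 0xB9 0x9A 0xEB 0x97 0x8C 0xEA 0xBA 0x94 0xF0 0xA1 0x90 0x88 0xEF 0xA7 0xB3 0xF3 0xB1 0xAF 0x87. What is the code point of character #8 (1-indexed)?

Offset 0: leading byte 0xE2 = 11100010 → 3-byte char #1 = E2 87 A7.
Offset 3: leading byte 0x6E = 01101110 → 1-byte char #2 = 6E.
Offset 4: leading byte 0xF3 = 11110011 → 4-byte char #3 = F3 B8 BB 80.
Offset 8: leading byte 0xE6 = 11100110 → 3-byte char #4 = E6 A3 8D.
Offset 11: leading byte 0xF3 = 11110011 → 4-byte char #5 = F3 B6 B5 BA.
Offset 15: leading byte 0xE5 = 11100101 → 3-byte char #6 = E5 B9 9A.
Offset 18: leading byte 0xEB = 11101011 → 3-byte char #7 = EB 97 8C.
Offset 21: leading byte 0xEA = 11101010 → 3-byte char #8 = EA BA 94.
Leading byte 0xEA = 11101010 matches 1110xxxx → 3-byte sequence.
Byte 1: 0xEA = 11101010, payload 1010 (4 bits).
Byte 2: 0xBA = 10111010 (10xxxxxx ✓), payload 111010.
Byte 3: 0x94 = 10010100 (10xxxxxx ✓), payload 010100.
Concatenate: 1010111010010100 = 0xAE94 (16 bits → U+AE94).

U+AE94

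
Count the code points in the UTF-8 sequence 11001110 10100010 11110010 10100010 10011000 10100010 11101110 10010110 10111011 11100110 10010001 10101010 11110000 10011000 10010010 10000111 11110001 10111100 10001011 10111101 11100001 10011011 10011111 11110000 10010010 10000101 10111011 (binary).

8

Byte at offset 0: 0xCE = 11001110 → 2-byte char (#1). Advance 2.
Byte at offset 2: 0xF2 = 11110010 → 4-byte char (#2). Advance 4.
Byte at offset 6: 0xEE = 11101110 → 3-byte char (#3). Advance 3.
Byte at offset 9: 0xE6 = 11100110 → 3-byte char (#4). Advance 3.
Byte at offset 12: 0xF0 = 11110000 → 4-byte char (#5). Advance 4.
Byte at offset 16: 0xF1 = 11110001 → 4-byte char (#6). Advance 4.
Byte at offset 20: 0xE1 = 11100001 → 3-byte char (#7). Advance 3.
Byte at offset 23: 0xF0 = 11110000 → 4-byte char (#8). Advance 4.
Reached end at offset 27 after 8 code points.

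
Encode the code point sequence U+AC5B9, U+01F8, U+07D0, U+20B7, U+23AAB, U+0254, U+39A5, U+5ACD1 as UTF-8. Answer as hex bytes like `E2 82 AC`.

U+AC5B9: 4-byte form → F2 AC 96 B9.
U+01F8: 2-byte form → C7 B8.
U+07D0: 2-byte form → DF 90.
U+20B7: 3-byte form → E2 82 B7.
U+23AAB: 4-byte form → F0 A3 AA AB.
U+0254: 2-byte form → C9 94.
U+39A5: 3-byte form → E3 A6 A5.
U+5ACD1: 4-byte form → F1 9A B3 91.
Concatenated (24 bytes): F2 AC 96 B9 C7 B8 DF 90 E2 82 B7 F0 A3 AA AB C9 94 E3 A6 A5 F1 9A B3 91.

F2 AC 96 B9 C7 B8 DF 90 E2 82 B7 F0 A3 AA AB C9 94 E3 A6 A5 F1 9A B3 91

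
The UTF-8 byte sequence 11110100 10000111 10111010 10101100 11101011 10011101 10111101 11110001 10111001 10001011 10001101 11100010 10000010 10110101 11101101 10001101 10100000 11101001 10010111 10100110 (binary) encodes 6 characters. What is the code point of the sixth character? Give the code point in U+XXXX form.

U+95E6

Offset 0: leading byte 0xF4 = 11110100 → 4-byte char #1 = F4 87 BA AC.
Offset 4: leading byte 0xEB = 11101011 → 3-byte char #2 = EB 9D BD.
Offset 7: leading byte 0xF1 = 11110001 → 4-byte char #3 = F1 B9 8B 8D.
Offset 11: leading byte 0xE2 = 11100010 → 3-byte char #4 = E2 82 B5.
Offset 14: leading byte 0xED = 11101101 → 3-byte char #5 = ED 8D A0.
Offset 17: leading byte 0xE9 = 11101001 → 3-byte char #6 = E9 97 A6.
Leading byte 0xE9 = 11101001 matches 1110xxxx → 3-byte sequence.
Byte 1: 0xE9 = 11101001, payload 1001 (4 bits).
Byte 2: 0x97 = 10010111 (10xxxxxx ✓), payload 010111.
Byte 3: 0xA6 = 10100110 (10xxxxxx ✓), payload 100110.
Concatenate: 1001010111100110 = 0x95E6 (16 bits → U+95E6).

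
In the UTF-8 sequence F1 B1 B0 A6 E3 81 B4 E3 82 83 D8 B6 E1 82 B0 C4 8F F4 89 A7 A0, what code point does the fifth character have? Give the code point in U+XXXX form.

U+10B0

Offset 0: leading byte 0xF1 = 11110001 → 4-byte char #1 = F1 B1 B0 A6.
Offset 4: leading byte 0xE3 = 11100011 → 3-byte char #2 = E3 81 B4.
Offset 7: leading byte 0xE3 = 11100011 → 3-byte char #3 = E3 82 83.
Offset 10: leading byte 0xD8 = 11011000 → 2-byte char #4 = D8 B6.
Offset 12: leading byte 0xE1 = 11100001 → 3-byte char #5 = E1 82 B0.
Leading byte 0xE1 = 11100001 matches 1110xxxx → 3-byte sequence.
Byte 1: 0xE1 = 11100001, payload 0001 (4 bits).
Byte 2: 0x82 = 10000010 (10xxxxxx ✓), payload 000010.
Byte 3: 0xB0 = 10110000 (10xxxxxx ✓), payload 110000.
Concatenate: 0001000010110000 = 0x10B0 (16 bits → U+10B0).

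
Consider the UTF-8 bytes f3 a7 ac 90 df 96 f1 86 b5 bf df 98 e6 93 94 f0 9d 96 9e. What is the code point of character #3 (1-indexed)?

Offset 0: leading byte 0xF3 = 11110011 → 4-byte char #1 = F3 A7 AC 90.
Offset 4: leading byte 0xDF = 11011111 → 2-byte char #2 = DF 96.
Offset 6: leading byte 0xF1 = 11110001 → 4-byte char #3 = F1 86 B5 BF.
Leading byte 0xF1 = 11110001 matches 11110xxx → 4-byte sequence.
Byte 1: 0xF1 = 11110001, payload 001 (3 bits).
Byte 2: 0x86 = 10000110 (10xxxxxx ✓), payload 000110.
Byte 3: 0xB5 = 10110101 (10xxxxxx ✓), payload 110101.
Byte 4: 0xBF = 10111111 (10xxxxxx ✓), payload 111111.
Concatenate: 001000110110101111111 = 0x46D7F (21 bits → U+46D7F).

U+46D7F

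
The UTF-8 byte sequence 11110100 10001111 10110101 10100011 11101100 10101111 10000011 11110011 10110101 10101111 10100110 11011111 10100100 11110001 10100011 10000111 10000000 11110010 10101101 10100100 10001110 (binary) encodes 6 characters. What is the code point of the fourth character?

U+07E4

Offset 0: leading byte 0xF4 = 11110100 → 4-byte char #1 = F4 8F B5 A3.
Offset 4: leading byte 0xEC = 11101100 → 3-byte char #2 = EC AF 83.
Offset 7: leading byte 0xF3 = 11110011 → 4-byte char #3 = F3 B5 AF A6.
Offset 11: leading byte 0xDF = 11011111 → 2-byte char #4 = DF A4.
Leading byte 0xDF = 11011111 matches 110xxxxx → 2-byte sequence.
Byte 1: 0xDF = 11011111, payload 11111 (5 bits).
Byte 2: 0xA4 = 10100100 (10xxxxxx ✓), payload 100100.
Concatenate: 11111100100 = 0x7E4 (11 bits → U+07E4).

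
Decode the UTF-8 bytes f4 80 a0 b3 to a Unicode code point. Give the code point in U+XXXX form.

Leading byte 0xF4 = 11110100 matches 11110xxx → 4-byte sequence.
Byte 1: 0xF4 = 11110100, payload 100 (3 bits).
Byte 2: 0x80 = 10000000 (10xxxxxx ✓), payload 000000.
Byte 3: 0xA0 = 10100000 (10xxxxxx ✓), payload 100000.
Byte 4: 0xB3 = 10110011 (10xxxxxx ✓), payload 110011.
Concatenate: 100000000100000110011 = 0x100833 (21 bits → U+100833).

U+100833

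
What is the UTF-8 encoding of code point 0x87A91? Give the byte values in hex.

F2 87 AA 91

U+87A91 = 0x87A91 = 555665 decimal. In range U+10000–U+10FFFF → 4-byte form: 11110xxx 10xxxxxx 10xxxxxx 10xxxxxx.
Binary (21 bits): 010000111101010010001.
Split 3+6+6+6: 010 | 000111 | 101010 | 010001.
Byte 1: 11110010 = 0xF2.
Byte 2: 10000111 = 0x87.
Byte 3: 10101010 = 0xAA.
Byte 4: 10010001 = 0x91.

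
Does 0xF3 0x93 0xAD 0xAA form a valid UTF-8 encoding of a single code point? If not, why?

valid

Leading byte 0xF3 = 11110011 → 4-byte form.
Continuation bytes 0x93=10010011, 0xAD=10101101, 0xAA=10101010 all match 10xxxxxx.
Decoded value 0xD3B6A is ≥ 0x10000 (shortest form) and not a surrogate.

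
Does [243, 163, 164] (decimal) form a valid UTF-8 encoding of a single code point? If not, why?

invalid (sequence truncated)

Leading byte 0xF3 = 11110011 → 4-byte form, but only 3 bytes are present.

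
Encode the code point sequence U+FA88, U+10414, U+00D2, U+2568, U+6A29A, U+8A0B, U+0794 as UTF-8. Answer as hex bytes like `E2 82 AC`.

U+FA88: 3-byte form → EF AA 88.
U+10414: 4-byte form → F0 90 90 94.
U+00D2: 2-byte form → C3 92.
U+2568: 3-byte form → E2 95 A8.
U+6A29A: 4-byte form → F1 AA 8A 9A.
U+8A0B: 3-byte form → E8 A8 8B.
U+0794: 2-byte form → DE 94.
Concatenated (21 bytes): EF AA 88 F0 90 90 94 C3 92 E2 95 A8 F1 AA 8A 9A E8 A8 8B DE 94.

EF AA 88 F0 90 90 94 C3 92 E2 95 A8 F1 AA 8A 9A E8 A8 8B DE 94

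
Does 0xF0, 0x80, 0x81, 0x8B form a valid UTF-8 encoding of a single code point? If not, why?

invalid (overlong encoding)

Leading byte 0xF0 = 11110000 → 4-byte form.
Continuation bytes all match 10xxxxxx. Payload decodes to 0x4B.
But 0x4B < 0x10000, the minimum for a 4-byte sequence — this is an overlong encoding.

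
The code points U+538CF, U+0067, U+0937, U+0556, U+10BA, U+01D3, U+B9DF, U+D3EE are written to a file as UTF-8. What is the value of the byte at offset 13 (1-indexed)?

0xBA

1-indexed offset 13 is 0-indexed offset 12.
U+538CF → 4-byte form F1 93 A3 8F at offsets 0–3.
U+0067 → 1-byte form 67 at offsets 4–4.
U+0937 → 3-byte form E0 A4 B7 at offsets 5–7.
U+0556 → 2-byte form D5 96 at offsets 8–9.
U+10BA → 3-byte form E1 82 BA at offsets 10–12.
Offset 12 falls in char 5's range; it's byte 3 of E1 82 BA = 0xBA.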